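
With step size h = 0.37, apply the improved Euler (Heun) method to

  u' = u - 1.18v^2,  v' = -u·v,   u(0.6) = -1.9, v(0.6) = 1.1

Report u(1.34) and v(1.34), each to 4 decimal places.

Heun on (u,v): k1 = f(x_n, state_n); k2 = f(x_n + h, state_n + h·k1); state_{n+1} = state_n + (h/2)·(k1 + k2).
0.600000: (-1.900000, 1.100000)
  k1 = (-3.327800, 2.090000)
  predictor → (-3.131286, 1.873300)
  k2 = (-7.272204, 5.865838)
  → (-3.861001, 2.571830)
0.970000: (-3.861001, 2.571830)
  k1 = (-11.665886, 9.929838)
  predictor → (-8.177379, 6.245870)
  k2 = (-54.210232, 51.074845)
  → (-16.048083, 13.857696)
(u(1.34), v(1.34)) ≈ (-16.0481, 13.8577)

-16.0481, 13.8577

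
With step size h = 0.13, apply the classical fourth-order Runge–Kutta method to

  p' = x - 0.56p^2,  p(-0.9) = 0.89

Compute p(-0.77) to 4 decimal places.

0.7337

RK4: k1 = f(x_n, p_n); k2 = f(x_n + h/2, p_n + (h/2)·k1); k3 = f(x_n + h/2, p_n + (h/2)·k2); k4 = f(x_n + h, p_n + h·k3); p_{n+1} = p_n + (h/6)·(k1 + 2k2 + 2k3 + k4).
x=-0.900000, p=0.890000:
  k1 = f(-0.900000, 0.890000) = -1.343576
  k2 = f(-0.835000, 0.802668) = -1.195794
  k3 = f(-0.835000, 0.812273) = -1.204481
  k4 = f(-0.770000, 0.733417) = -1.071225
  p ← 0.890000 + (0.13/6)·(k1 + 2k2 + 2k3 + k4) = 0.733667
p(-0.77) ≈ 0.7337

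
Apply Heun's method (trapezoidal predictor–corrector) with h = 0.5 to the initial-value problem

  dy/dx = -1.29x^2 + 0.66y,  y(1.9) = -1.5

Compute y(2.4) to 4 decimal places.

Heun: k1 = f(x_n, y_n); k2 = f(x_n + h, y_n + h·k1); y_{n+1} = y_n + (h/2)·(k1 + k2).
x=1.900000, y=-1.500000:
  k1 = f(1.900000, -1.500000) = -5.646900
  k2 = f(2.400000, -4.323450) = -10.283877
  y ← -1.500000 + (0.5/2)·(-5.646900 + (-10.283877)) = -5.482694
y(2.4) ≈ -5.4827

-5.4827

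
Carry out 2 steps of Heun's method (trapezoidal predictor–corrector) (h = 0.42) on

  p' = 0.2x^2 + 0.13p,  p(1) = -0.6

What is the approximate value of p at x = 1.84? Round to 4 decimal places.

-0.3015

Heun: k1 = f(x_n, p_n); k2 = f(x_n + h, p_n + h·k1); p_{n+1} = p_n + (h/2)·(k1 + k2).
x=1.000000, p=-0.600000:
  k1 = f(1.000000, -0.600000) = 0.122000
  k2 = f(1.420000, -0.548760) = 0.331941
  p ← -0.600000 + (0.42/2)·(0.122000 + 0.331941) = -0.504672
x=1.420000, p=-0.504672:
  k1 = f(1.420000, -0.504672) = 0.337673
  k2 = f(1.840000, -0.362850) = 0.629950
  p ← -0.504672 + (0.42/2)·(0.337673 + 0.629950) = -0.301472
p(1.84) ≈ -0.3015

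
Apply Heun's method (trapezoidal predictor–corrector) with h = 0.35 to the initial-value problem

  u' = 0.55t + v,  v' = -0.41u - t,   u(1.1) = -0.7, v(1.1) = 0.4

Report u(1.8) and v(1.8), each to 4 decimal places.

-0.1211, -0.5083

Heun on (u,v): k1 = f(t_n, state_n); k2 = f(t_n + h, state_n + h·k1); state_{n+1} = state_n + (h/2)·(k1 + k2).
1.100000: (-0.700000, 0.400000)
  k1 = (1.005000, -0.813000)
  predictor → (-0.348250, 0.115450)
  k2 = (0.912950, -1.307218)
  → (-0.364359, 0.028962)
1.450000: (-0.364359, 0.028962)
  k1 = (0.826462, -1.300613)
  predictor → (-0.075097, -0.426253)
  k2 = (0.563747, -1.769210)
  → (-0.121072, -0.508257)
(u(1.8), v(1.8)) ≈ (-0.1211, -0.5083)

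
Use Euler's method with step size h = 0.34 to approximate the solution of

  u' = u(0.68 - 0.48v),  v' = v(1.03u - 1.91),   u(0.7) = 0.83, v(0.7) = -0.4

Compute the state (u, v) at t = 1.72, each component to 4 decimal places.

1.7284, -0.1549

Euler on (u,v): u_{n+1} = u_n + h·u', v_{n+1} = v_n + h·v'.
0.700000: (0.830000, -0.400000); f=(0.723760, 0.422040) → (1.076078, -0.256506)
1.040000: (1.076078, -0.256506); f=(0.864223, 0.205626) → (1.369914, -0.186594)
1.380000: (1.369914, -0.186594); f=(1.054238, 0.093108) → (1.728355, -0.154937)
(u(1.72), v(1.72)) ≈ (1.7284, -0.1549)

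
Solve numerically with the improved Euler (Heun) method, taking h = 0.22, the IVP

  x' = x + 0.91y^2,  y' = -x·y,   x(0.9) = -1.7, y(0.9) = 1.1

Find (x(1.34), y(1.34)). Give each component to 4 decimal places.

Heun on (x,y): k1 = f(s_n, state_n); k2 = f(s_n + h, state_n + h·k1); state_{n+1} = state_n + (h/2)·(k1 + k2).
0.900000: (-1.700000, 1.100000)
  k1 = (-0.598900, 1.870000)
  predictor → (-1.831758, 1.511400)
  k2 = (0.246982, 2.768519)
  → (-1.738711, 1.610237)
1.120000: (-1.738711, 1.610237)
  k1 = (0.620795, 2.799737)
  predictor → (-1.602136, 2.226179)
  k2 = (2.907709, 3.566642)
  → (-1.350576, 2.310539)
(x(1.34), y(1.34)) ≈ (-1.3506, 2.3105)

-1.3506, 2.3105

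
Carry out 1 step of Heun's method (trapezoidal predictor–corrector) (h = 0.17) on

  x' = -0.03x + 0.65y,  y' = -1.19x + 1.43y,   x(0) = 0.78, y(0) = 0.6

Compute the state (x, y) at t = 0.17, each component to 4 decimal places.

0.8415, 0.5803

Heun on (x,y): k1 = f(t_n, state_n); k2 = f(t_n + h, state_n + h·k1); state_{n+1} = state_n + (h/2)·(k1 + k2).
0.000000: (0.780000, 0.600000)
  k1 = (0.366600, -0.070200)
  predictor → (0.842322, 0.588066)
  k2 = (0.356973, -0.161429)
  → (0.841504, 0.580312)
(x(0.17), y(0.17)) ≈ (0.8415, 0.5803)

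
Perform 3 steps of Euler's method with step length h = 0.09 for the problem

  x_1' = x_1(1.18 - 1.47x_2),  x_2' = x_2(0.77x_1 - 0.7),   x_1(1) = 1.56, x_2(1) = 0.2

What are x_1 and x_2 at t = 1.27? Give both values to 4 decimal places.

Euler on (x_1,x_2): x_1_{n+1} = x_1_n + h·x_1', x_2_{n+1} = x_2_n + h·x_2'.
1.000000: (1.560000, 0.200000); f=(1.382160, 0.100240) → (1.684394, 0.209022)
1.090000: (1.684394, 0.209022); f=(1.470035, 0.124782) → (1.816698, 0.220252)
1.180000: (1.816698, 0.220252); f=(1.555510, 0.153925) → (1.956693, 0.234105)
(x_1(1.27), x_2(1.27)) ≈ (1.9567, 0.2341)

1.9567, 0.2341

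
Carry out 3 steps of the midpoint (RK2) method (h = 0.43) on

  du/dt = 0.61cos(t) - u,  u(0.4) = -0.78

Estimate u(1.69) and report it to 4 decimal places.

Midpoint: k1 = f(t_n, u_n); k2 = f(t_n + h/2, u_n + (h/2)·k1); u_{n+1} = u_n + h·k2.
t=0.400000, u=-0.780000:
  k1 = f(0.400000, -0.780000) = 1.341847
  k2 = f(0.615000, -0.491503) = 0.989735
  u ← -0.780000 + 0.43·0.989735 = -0.354414
t=0.830000, u=-0.354414:
  k1 = f(0.830000, -0.354414) = 0.766088
  k2 = f(1.045000, -0.189705) = 0.495865
  u ← -0.354414 + 0.43·0.495865 = -0.141192
t=1.260000, u=-0.141192:
  k1 = f(1.260000, -0.141192) = 0.327740
  k2 = f(1.475000, -0.070728) = 0.129074
  u ← -0.141192 + 0.43·0.129074 = -0.085690
u(1.69) ≈ -0.0857

-0.0857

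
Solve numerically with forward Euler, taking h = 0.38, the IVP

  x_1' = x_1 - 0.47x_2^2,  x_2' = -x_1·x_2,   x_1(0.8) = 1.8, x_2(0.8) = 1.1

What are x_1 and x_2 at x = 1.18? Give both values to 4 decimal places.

Euler on (x_1,x_2): x_1_{n+1} = x_1_n + h·x_1', x_2_{n+1} = x_2_n + h·x_2'.
0.800000: (1.800000, 1.100000); f=(1.231300, -1.980000) → (2.267894, 0.347600)
(x_1(1.18), x_2(1.18)) ≈ (2.2679, 0.3476)

2.2679, 0.3476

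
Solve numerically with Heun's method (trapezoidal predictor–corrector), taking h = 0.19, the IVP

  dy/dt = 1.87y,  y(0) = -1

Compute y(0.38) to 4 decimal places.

-2.0119

Heun: k1 = f(t_n, y_n); k2 = f(t_n + h, y_n + h·k1); y_{n+1} = y_n + (h/2)·(k1 + k2).
t=0.000000, y=-1.000000:
  k1 = f(0.000000, -1.000000) = -1.870000
  k2 = f(0.190000, -1.355300) = -2.534411
  y ← -1.000000 + (0.19/2)·(-1.870000 + (-2.534411)) = -1.418419
t=0.190000, y=-1.418419:
  k1 = f(0.190000, -1.418419) = -2.652444
  k2 = f(0.380000, -1.922383) = -3.594857
  y ← -1.418419 + (0.19/2)·(-2.652444 + (-3.594857)) = -2.011913
y(0.38) ≈ -2.0119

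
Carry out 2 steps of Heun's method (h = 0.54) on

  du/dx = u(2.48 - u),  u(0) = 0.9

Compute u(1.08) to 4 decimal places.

2.0780

Heun: k1 = f(x_n, u_n); k2 = f(x_n + h, u_n + h·k1); u_{n+1} = u_n + (h/2)·(k1 + k2).
x=0.000000, u=0.900000:
  k1 = f(0.000000, 0.900000) = 1.422000
  k2 = f(0.540000, 1.667880) = 1.354519
  u ← 0.900000 + (0.54/2)·(1.422000 + 1.354519) = 1.649660
x=0.540000, u=1.649660:
  k1 = f(0.540000, 1.649660) = 1.369779
  k2 = f(1.080000, 2.389341) = 0.216616
  u ← 1.649660 + (0.54/2)·(1.369779 + 0.216616) = 2.077987
u(1.08) ≈ 2.0780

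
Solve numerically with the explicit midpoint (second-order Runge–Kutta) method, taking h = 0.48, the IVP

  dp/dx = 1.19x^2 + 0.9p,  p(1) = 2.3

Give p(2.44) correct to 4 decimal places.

Midpoint: k1 = f(x_n, p_n); k2 = f(x_n + h/2, p_n + (h/2)·k1); p_{n+1} = p_n + h·k2.
x=1.000000, p=2.300000:
  k1 = f(1.000000, 2.300000) = 3.260000
  k2 = f(1.240000, 3.082400) = 4.603904
  p ← 2.300000 + 0.48·4.603904 = 4.509874
x=1.480000, p=4.509874:
  k1 = f(1.480000, 4.509874) = 6.665463
  k2 = f(1.720000, 6.109585) = 9.019122
  p ← 4.509874 + 0.48·9.019122 = 8.839053
x=1.960000, p=8.839053:
  k1 = f(1.960000, 8.839053) = 12.526651
  k2 = f(2.200000, 11.845449) = 16.420504
  p ← 8.839053 + 0.48·16.420504 = 16.720895
p(2.44) ≈ 16.7209

16.7209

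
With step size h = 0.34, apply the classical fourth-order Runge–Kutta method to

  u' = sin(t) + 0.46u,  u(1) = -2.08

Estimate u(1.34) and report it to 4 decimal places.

RK4: k1 = f(t_n, u_n); k2 = f(t_n + h/2, u_n + (h/2)·k1); k3 = f(t_n + h/2, u_n + (h/2)·k2); k4 = f(t_n + h, u_n + h·k3); u_{n+1} = u_n + (h/6)·(k1 + 2k2 + 2k3 + k4).
t=1.000000, u=-2.080000:
  k1 = f(1.000000, -2.080000) = -0.115329
  k2 = f(1.170000, -2.099606) = -0.045068
  k3 = f(1.170000, -2.087662) = -0.039574
  k4 = f(1.340000, -2.093455) = 0.010495
  u ← -2.080000 + (0.34/6)·(k1 + 2k2 + 2k3 + k4) = -2.095533
u(1.34) ≈ -2.0955

-2.0955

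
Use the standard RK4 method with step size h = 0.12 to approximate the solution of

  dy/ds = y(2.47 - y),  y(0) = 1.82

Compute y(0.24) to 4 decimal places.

2.0628

RK4: k1 = f(s_n, y_n); k2 = f(s_n + h/2, y_n + (h/2)·k1); k3 = f(s_n + h/2, y_n + (h/2)·k2); k4 = f(s_n + h, y_n + h·k3); y_{n+1} = y_n + (h/6)·(k1 + 2k2 + 2k3 + k4).
s=0.000000, y=1.820000:
  k1 = f(0.000000, 1.820000) = 1.183000
  k2 = f(0.060000, 1.890980) = 1.094915
  k3 = f(0.060000, 1.885695) = 1.101821
  k4 = f(0.120000, 1.952219) = 1.010823
  y ← 1.820000 + (0.12/6)·(k1 + 2k2 + 2k3 + k4) = 1.951746
s=0.120000, y=1.951746:
  k1 = f(0.120000, 1.951746) = 1.011500
  k2 = f(0.180000, 2.012436) = 0.920818
  k3 = f(0.180000, 2.006995) = 0.929249
  k4 = f(0.240000, 2.063256) = 0.839217
  y ← 1.951746 + (0.12/6)·(k1 + 2k2 + 2k3 + k4) = 2.062763
y(0.24) ≈ 2.0628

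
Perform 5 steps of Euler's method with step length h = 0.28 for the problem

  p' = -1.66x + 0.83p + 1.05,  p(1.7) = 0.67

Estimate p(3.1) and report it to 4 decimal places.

-3.6704

Euler: p_{n+1} = p_n + h·f(x_n, p_n).
x=1.700000, p=0.670000: f=-1.215900 → p ← 0.670000 + 0.28·(-1.215900) = 0.329548
x=1.980000, p=0.329548: f=-1.963275 → p ← 0.329548 + 0.28·(-1.963275) = -0.220169
x=2.260000, p=-0.220169: f=-2.884340 → p ← -0.220169 + 0.28·(-2.884340) = -1.027784
x=2.540000, p=-1.027784: f=-4.019461 → p ← -1.027784 + 0.28·(-4.019461) = -2.153233
x=2.820000, p=-2.153233: f=-5.418384 → p ← -2.153233 + 0.28·(-5.418384) = -3.670381
p(3.1) ≈ -3.6704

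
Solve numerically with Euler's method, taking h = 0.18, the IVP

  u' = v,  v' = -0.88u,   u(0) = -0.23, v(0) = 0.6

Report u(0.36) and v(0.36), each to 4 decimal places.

Euler on (u,v): u_{n+1} = u_n + h·u', v_{n+1} = v_n + h·v'.
0.000000: (-0.230000, 0.600000); f=(0.600000, 0.202400) → (-0.122000, 0.636432)
0.180000: (-0.122000, 0.636432); f=(0.636432, 0.107360) → (-0.007442, 0.655757)
(u(0.36), v(0.36)) ≈ (-0.0074, 0.6558)

-0.0074, 0.6558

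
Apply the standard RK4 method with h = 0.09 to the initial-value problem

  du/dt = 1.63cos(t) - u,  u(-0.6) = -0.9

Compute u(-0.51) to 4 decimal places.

RK4: k1 = f(t_n, u_n); k2 = f(t_n + h/2, u_n + (h/2)·k1); k3 = f(t_n + h/2, u_n + (h/2)·k2); k4 = f(t_n + h, u_n + h·k3); u_{n+1} = u_n + (h/6)·(k1 + 2k2 + 2k3 + k4).
t=-0.600000, u=-0.900000:
  k1 = f(-0.600000, -0.900000) = 2.245297
  k2 = f(-0.555000, -0.798962) = 2.184299
  k3 = f(-0.555000, -0.801707) = 2.187044
  k4 = f(-0.510000, -0.703166) = 2.125740
  u ← -0.900000 + (0.09/6)·(k1 + 2k2 + 2k3 + k4) = -0.703294
u(-0.51) ≈ -0.7033

-0.7033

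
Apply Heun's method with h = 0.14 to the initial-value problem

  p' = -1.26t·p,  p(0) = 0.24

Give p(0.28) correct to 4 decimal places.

Heun: k1 = f(t_n, p_n); k2 = f(t_n + h, p_n + h·k1); p_{n+1} = p_n + (h/2)·(k1 + k2).
t=0.000000, p=0.240000:
  k1 = f(0.000000, 0.240000) = 0.000000
  k2 = f(0.140000, 0.240000) = -0.042336
  p ← 0.240000 + (0.14/2)·(0.000000 + (-0.042336)) = 0.237036
t=0.140000, p=0.237036:
  k1 = f(0.140000, 0.237036) = -0.041813
  k2 = f(0.280000, 0.231183) = -0.081561
  p ← 0.237036 + (0.14/2)·(-0.041813 + (-0.081561)) = 0.228400
p(0.28) ≈ 0.2284

0.2284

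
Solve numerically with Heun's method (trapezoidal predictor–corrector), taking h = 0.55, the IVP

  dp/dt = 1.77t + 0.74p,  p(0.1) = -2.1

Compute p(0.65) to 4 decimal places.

-2.7438

Heun: k1 = f(t_n, p_n); k2 = f(t_n + h, p_n + h·k1); p_{n+1} = p_n + (h/2)·(k1 + k2).
t=0.100000, p=-2.100000:
  k1 = f(0.100000, -2.100000) = -1.377000
  k2 = f(0.650000, -2.857350) = -0.963939
  p ← -2.100000 + (0.55/2)·(-1.377000 + (-0.963939)) = -2.743758
p(0.65) ≈ -2.7438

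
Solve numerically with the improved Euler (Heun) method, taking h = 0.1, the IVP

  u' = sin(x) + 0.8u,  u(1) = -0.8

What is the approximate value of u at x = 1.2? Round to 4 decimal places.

Heun: k1 = f(x_n, u_n); k2 = f(x_n + h, u_n + h·k1); u_{n+1} = u_n + (h/2)·(k1 + k2).
x=1.000000, u=-0.800000:
  k1 = f(1.000000, -0.800000) = 0.201471
  k2 = f(1.100000, -0.779853) = 0.267325
  u ← -0.800000 + (0.1/2)·(0.201471 + 0.267325) = -0.776560
x=1.100000, u=-0.776560:
  k1 = f(1.100000, -0.776560) = 0.269959
  k2 = f(1.200000, -0.749564) = 0.332388
  u ← -0.776560 + (0.1/2)·(0.269959 + 0.332388) = -0.746443
u(1.2) ≈ -0.7464

-0.7464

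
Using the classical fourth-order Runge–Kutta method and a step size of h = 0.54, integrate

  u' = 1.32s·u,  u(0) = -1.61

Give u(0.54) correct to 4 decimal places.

-1.9516

RK4: k1 = f(s_n, u_n); k2 = f(s_n + h/2, u_n + (h/2)·k1); k3 = f(s_n + h/2, u_n + (h/2)·k2); k4 = f(s_n + h, u_n + h·k3); u_{n+1} = u_n + (h/6)·(k1 + 2k2 + 2k3 + k4).
s=0.000000, u=-1.610000:
  k1 = f(0.000000, -1.610000) = 0.000000
  k2 = f(0.270000, -1.610000) = -0.573804
  k3 = f(0.270000, -1.764927) = -0.629020
  k4 = f(0.540000, -1.949671) = -1.389725
  u ← -1.610000 + (0.54/6)·(k1 + 2k2 + 2k3 + k4) = -1.951584
u(0.54) ≈ -1.9516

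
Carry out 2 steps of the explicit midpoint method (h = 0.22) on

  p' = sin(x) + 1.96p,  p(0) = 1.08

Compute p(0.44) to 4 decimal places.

2.6274

Midpoint: k1 = f(x_n, p_n); k2 = f(x_n + h/2, p_n + (h/2)·k1); p_{n+1} = p_n + h·k2.
x=0.000000, p=1.080000:
  k1 = f(0.000000, 1.080000) = 2.116800
  k2 = f(0.110000, 1.312848) = 2.682960
  p ← 1.080000 + 0.22·2.682960 = 1.670251
x=0.220000, p=1.670251:
  k1 = f(0.220000, 1.670251) = 3.491922
  k2 = f(0.330000, 2.054363) = 4.350594
  p ← 1.670251 + 0.22·4.350594 = 2.627382
p(0.44) ≈ 2.6274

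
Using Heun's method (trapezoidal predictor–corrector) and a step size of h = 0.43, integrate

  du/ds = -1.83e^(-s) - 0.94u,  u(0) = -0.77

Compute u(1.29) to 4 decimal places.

-0.8881

Heun: k1 = f(s_n, u_n); k2 = f(s_n + h, u_n + h·k1); u_{n+1} = u_n + (h/2)·(k1 + k2).
s=0.000000, u=-0.770000:
  k1 = f(0.000000, -0.770000) = -1.106200
  k2 = f(0.430000, -1.245666) = -0.019506
  u ← -0.770000 + (0.43/2)·(-1.106200 + (-0.019506)) = -1.012027
s=0.430000, u=-1.012027:
  k1 = f(0.430000, -1.012027) = -0.239127
  k2 = f(0.860000, -1.114851) = 0.273573
  u ← -1.012027 + (0.43/2)·(-0.239127 + 0.273573) = -1.004621
s=0.860000, u=-1.004621:
  k1 = f(0.860000, -1.004621) = 0.169957
  k2 = f(1.290000, -0.931539) = 0.371901
  u ← -1.004621 + (0.43/2)·(0.169957 + 0.371901) = -0.888121
u(1.29) ≈ -0.8881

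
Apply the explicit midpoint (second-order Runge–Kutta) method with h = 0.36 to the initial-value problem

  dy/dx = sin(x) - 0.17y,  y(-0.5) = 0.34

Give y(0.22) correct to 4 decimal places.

Midpoint: k1 = f(x_n, y_n); k2 = f(x_n + h/2, y_n + (h/2)·k1); y_{n+1} = y_n + h·k2.
x=-0.500000, y=0.340000:
  k1 = f(-0.500000, 0.340000) = -0.537226
  k2 = f(-0.320000, 0.243299) = -0.355927
  y ← 0.340000 + 0.36·(-0.355927) = 0.211866
x=-0.140000, y=0.211866:
  k1 = f(-0.140000, 0.211866) = -0.175560
  k2 = f(0.040000, 0.180265) = 0.009344
  y ← 0.211866 + 0.36·0.009344 = 0.215230
y(0.22) ≈ 0.2152

0.2152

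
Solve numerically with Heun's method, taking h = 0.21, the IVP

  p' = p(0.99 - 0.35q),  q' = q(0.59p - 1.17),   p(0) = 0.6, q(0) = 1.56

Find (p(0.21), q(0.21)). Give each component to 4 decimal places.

Heun on (p,q): k1 = f(x_n, state_n); k2 = f(x_n + h, state_n + h·k1); state_{n+1} = state_n + (h/2)·(k1 + k2).
0.000000: (0.600000, 1.560000)
  k1 = (0.266400, -1.272960)
  predictor → (0.655944, 1.292678)
  k2 = (0.352611, -1.012158)
  → (0.664996, 1.320063)
(p(0.21), q(0.21)) ≈ (0.6650, 1.3201)

0.6650, 1.3201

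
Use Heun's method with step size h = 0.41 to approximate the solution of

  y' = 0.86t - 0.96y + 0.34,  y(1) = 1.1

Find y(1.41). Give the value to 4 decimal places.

1.2197

Heun: k1 = f(t_n, y_n); k2 = f(t_n + h, y_n + h·k1); y_{n+1} = y_n + (h/2)·(k1 + k2).
t=1.000000, y=1.100000:
  k1 = f(1.000000, 1.100000) = 0.144000
  k2 = f(1.410000, 1.159040) = 0.439922
  y ← 1.100000 + (0.41/2)·(0.144000 + 0.439922) = 1.219704
y(1.41) ≈ 1.2197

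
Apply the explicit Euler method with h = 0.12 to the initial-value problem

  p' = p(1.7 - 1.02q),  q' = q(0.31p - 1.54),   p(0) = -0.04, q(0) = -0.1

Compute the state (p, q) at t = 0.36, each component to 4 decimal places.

Euler on (p,q): p_{n+1} = p_n + h·p', q_{n+1} = q_n + h·q'.
0.000000: (-0.040000, -0.100000); f=(-0.072080, 0.155240) → (-0.048650, -0.081371)
0.120000: (-0.048650, -0.081371); f=(-0.086742, 0.126539) → (-0.059059, -0.066187)
0.240000: (-0.059059, -0.066187); f=(-0.104387, 0.103139) → (-0.071585, -0.053810)
(p(0.36), q(0.36)) ≈ (-0.0716, -0.0538)

-0.0716, -0.0538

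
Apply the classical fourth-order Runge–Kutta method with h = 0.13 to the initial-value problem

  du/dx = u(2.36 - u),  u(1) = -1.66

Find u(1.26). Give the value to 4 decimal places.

-7.4941

RK4: k1 = f(x_n, u_n); k2 = f(x_n + h/2, u_n + (h/2)·k1); k3 = f(x_n + h/2, u_n + (h/2)·k2); k4 = f(x_n + h, u_n + h·k3); u_{n+1} = u_n + (h/6)·(k1 + 2k2 + 2k3 + k4).
x=1.000000, u=-1.660000:
  k1 = f(1.000000, -1.660000) = -6.673200
  k2 = f(1.065000, -2.093758) = -9.325091
  k3 = f(1.065000, -2.266131) = -10.483418
  k4 = f(1.130000, -3.022844) = -16.271501
  u ← -1.660000 + (0.13/6)·(k1 + 2k2 + 2k3 + k4) = -3.015504
x=1.130000, u=-3.015504:
  k1 = f(1.130000, -3.015504) = -16.209853
  k2 = f(1.195000, -4.069144) = -26.161117
  k3 = f(1.195000, -4.715977) = -33.370140
  k4 = f(1.260000, -7.353622) = -71.430306
  u ← -3.015504 + (0.13/6)·(k1 + 2k2 + 2k3 + k4) = -7.494062
u(1.26) ≈ -7.4941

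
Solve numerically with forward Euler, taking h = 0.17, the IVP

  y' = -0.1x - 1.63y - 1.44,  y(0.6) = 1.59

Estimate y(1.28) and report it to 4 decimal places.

-0.2491

Euler: y_{n+1} = y_n + h·f(x_n, y_n).
x=0.600000, y=1.590000: f=-4.091700 → y ← 1.590000 + 0.17·(-4.091700) = 0.894411
x=0.770000, y=0.894411: f=-2.974890 → y ← 0.894411 + 0.17·(-2.974890) = 0.388680
x=0.940000, y=0.388680: f=-2.167548 → y ← 0.388680 + 0.17·(-2.167548) = 0.020197
x=1.110000, y=0.020197: f=-1.583920 → y ← 0.020197 + 0.17·(-1.583920) = -0.249070
y(1.28) ≈ -0.2491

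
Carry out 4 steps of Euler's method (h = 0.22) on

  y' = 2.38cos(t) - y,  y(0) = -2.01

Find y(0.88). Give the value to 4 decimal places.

0.5985

Euler: y_{n+1} = y_n + h·f(t_n, y_n).
t=0.000000, y=-2.010000: f=4.390000 → y ← -2.010000 + 0.22·4.390000 = -1.044200
t=0.220000, y=-1.044200: f=3.366836 → y ← -1.044200 + 0.22·3.366836 = -0.303496
t=0.440000, y=-0.303496: f=2.456805 → y ← -0.303496 + 0.22·2.456805 = 0.237001
t=0.660000, y=0.237001: f=1.643180 → y ← 0.237001 + 0.22·1.643180 = 0.598501
y(0.88) ≈ 0.5985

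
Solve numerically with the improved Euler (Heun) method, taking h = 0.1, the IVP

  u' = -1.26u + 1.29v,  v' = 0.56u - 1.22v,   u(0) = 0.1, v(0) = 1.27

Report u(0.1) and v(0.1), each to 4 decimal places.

Heun on (u,v): k1 = f(x_n, state_n); k2 = f(x_n + h, state_n + h·k1); state_{n+1} = state_n + (h/2)·(k1 + k2).
0.000000: (0.100000, 1.270000)
  k1 = (1.512300, -1.493400)
  predictor → (0.251230, 1.120660)
  k2 = (1.129102, -1.226516)
  → (0.232070, 1.134004)
(u(0.1), v(0.1)) ≈ (0.2321, 1.1340)

0.2321, 1.1340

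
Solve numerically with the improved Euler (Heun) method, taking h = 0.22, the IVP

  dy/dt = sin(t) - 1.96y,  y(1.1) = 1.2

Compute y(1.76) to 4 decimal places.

0.7023

Heun: k1 = f(t_n, y_n); k2 = f(t_n + h, y_n + h·k1); y_{n+1} = y_n + (h/2)·(k1 + k2).
t=1.100000, y=1.200000:
  k1 = f(1.100000, 1.200000) = -1.460793
  k2 = f(1.320000, 0.878626) = -0.753391
  y ← 1.200000 + (0.22/2)·(-1.460793 + (-0.753391)) = 0.956440
t=1.320000, y=0.956440:
  k1 = f(1.320000, 0.956440) = -0.905907
  k2 = f(1.540000, 0.757140) = -0.484469
  y ← 0.956440 + (0.22/2)·(-0.905907 + (-0.484469)) = 0.803498
t=1.540000, y=0.803498:
  k1 = f(1.540000, 0.803498) = -0.575331
  k2 = f(1.760000, 0.676926) = -0.344620
  y ← 0.803498 + (0.22/2)·(-0.575331 + (-0.344620)) = 0.702304
y(1.76) ≈ 0.7023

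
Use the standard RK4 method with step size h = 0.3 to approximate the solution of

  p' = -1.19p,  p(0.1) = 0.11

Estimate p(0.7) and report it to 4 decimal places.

0.0539

RK4: k1 = f(t_n, p_n); k2 = f(t_n + h/2, p_n + (h/2)·k1); k3 = f(t_n + h/2, p_n + (h/2)·k2); k4 = f(t_n + h, p_n + h·k3); p_{n+1} = p_n + (h/6)·(k1 + 2k2 + 2k3 + k4).
t=0.100000, p=0.110000:
  k1 = f(0.100000, 0.110000) = -0.130900
  k2 = f(0.250000, 0.090365) = -0.107534
  k3 = f(0.250000, 0.093870) = -0.111705
  k4 = f(0.400000, 0.076488) = -0.091021
  p ← 0.110000 + (0.3/6)·(k1 + 2k2 + 2k3 + k4) = 0.076980
t=0.400000, p=0.076980:
  k1 = f(0.400000, 0.076980) = -0.091606
  k2 = f(0.550000, 0.063239) = -0.075254
  k3 = f(0.550000, 0.065692) = -0.078173
  k4 = f(0.700000, 0.053528) = -0.063698
  p ← 0.076980 + (0.3/6)·(k1 + 2k2 + 2k3 + k4) = 0.053872
p(0.7) ≈ 0.0539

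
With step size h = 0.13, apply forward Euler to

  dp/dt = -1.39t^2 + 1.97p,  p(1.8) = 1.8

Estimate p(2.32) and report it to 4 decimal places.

Euler: p_{n+1} = p_n + h·f(t_n, p_n).
t=1.800000, p=1.800000: f=-0.957600 → p ← 1.800000 + 0.13·(-0.957600) = 1.675512
t=1.930000, p=1.675512: f=-1.876852 → p ← 1.675512 + 0.13·(-1.876852) = 1.431521
t=2.060000, p=1.431521: f=-3.078507 → p ← 1.431521 + 0.13·(-3.078507) = 1.031315
t=2.190000, p=1.031315: f=-4.634888 → p ← 1.031315 + 0.13·(-4.634888) = 0.428780
p(2.32) ≈ 0.4288

0.4288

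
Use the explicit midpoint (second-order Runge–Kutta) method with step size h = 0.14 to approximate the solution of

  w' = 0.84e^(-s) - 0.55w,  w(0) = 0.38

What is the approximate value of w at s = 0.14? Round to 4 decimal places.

0.4570

Midpoint: k1 = f(s_n, w_n); k2 = f(s_n + h/2, w_n + (h/2)·k1); w_{n+1} = w_n + h·k2.
s=0.000000, w=0.380000:
  k1 = f(0.000000, 0.380000) = 0.631000
  k2 = f(0.070000, 0.424170) = 0.549917
  w ← 0.380000 + 0.14·0.549917 = 0.456988
w(0.14) ≈ 0.4570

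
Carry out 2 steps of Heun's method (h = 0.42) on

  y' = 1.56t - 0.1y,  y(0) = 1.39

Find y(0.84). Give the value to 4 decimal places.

1.8170

Heun: k1 = f(t_n, y_n); k2 = f(t_n + h, y_n + h·k1); y_{n+1} = y_n + (h/2)·(k1 + k2).
t=0.000000, y=1.390000:
  k1 = f(0.000000, 1.390000) = -0.139000
  k2 = f(0.420000, 1.331620) = 0.522038
  y ← 1.390000 + (0.42/2)·(-0.139000 + 0.522038) = 1.470438
t=0.420000, y=1.470438:
  k1 = f(0.420000, 1.470438) = 0.508156
  k2 = f(0.840000, 1.683864) = 1.142014
  y ← 1.470438 + (0.42/2)·(0.508156 + 1.142014) = 1.816974
y(0.84) ≈ 1.8170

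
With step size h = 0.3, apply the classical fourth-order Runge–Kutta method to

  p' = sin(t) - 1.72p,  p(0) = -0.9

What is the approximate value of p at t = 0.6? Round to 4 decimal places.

RK4: k1 = f(t_n, p_n); k2 = f(t_n + h/2, p_n + (h/2)·k1); k3 = f(t_n + h/2, p_n + (h/2)·k2); k4 = f(t_n + h, p_n + h·k3); p_{n+1} = p_n + (h/6)·(k1 + 2k2 + 2k3 + k4).
t=0.000000, p=-0.900000:
  k1 = f(0.000000, -0.900000) = 1.548000
  k2 = f(0.150000, -0.667800) = 1.298054
  k3 = f(0.150000, -0.705292) = 1.362540
  k4 = f(0.300000, -0.491238) = 1.140449
  p ← -0.900000 + (0.3/6)·(k1 + 2k2 + 2k3 + k4) = -0.499518
t=0.300000, p=-0.499518:
  k1 = f(0.300000, -0.499518) = 1.154691
  k2 = f(0.450000, -0.326314) = 0.996226
  k3 = f(0.450000, -0.350084) = 1.037110
  k4 = f(0.600000, -0.188385) = 0.888665
  p ← -0.499518 + (0.3/6)·(k1 + 2k2 + 2k3 + k4) = -0.194017
p(0.6) ≈ -0.1940

-0.1940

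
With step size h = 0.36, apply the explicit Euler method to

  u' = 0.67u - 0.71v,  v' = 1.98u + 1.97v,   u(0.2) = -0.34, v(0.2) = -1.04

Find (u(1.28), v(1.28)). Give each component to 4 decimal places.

1.3111, -5.8614

Euler on (u,v): u_{n+1} = u_n + h·u', v_{n+1} = v_n + h·v'.
0.200000: (-0.340000, -1.040000); f=(0.510600, -2.722000) → (-0.156184, -2.019920)
0.560000: (-0.156184, -2.019920); f=(1.329500, -4.288487) → (0.322436, -3.563775)
0.920000: (0.322436, -3.563775); f=(2.746313, -6.382214) → (1.311108, -5.861372)
(u(1.28), v(1.28)) ≈ (1.3111, -5.8614)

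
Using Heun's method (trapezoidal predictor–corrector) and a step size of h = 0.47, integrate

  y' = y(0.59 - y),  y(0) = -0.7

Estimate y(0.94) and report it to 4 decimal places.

-3.9686

Heun: k1 = f(x_n, y_n); k2 = f(x_n + h, y_n + h·k1); y_{n+1} = y_n + (h/2)·(k1 + k2).
x=0.000000, y=-0.700000:
  k1 = f(0.000000, -0.700000) = -0.903000
  k2 = f(0.470000, -1.124410) = -1.927700
  y ← -0.700000 + (0.47/2)·(-0.903000 + (-1.927700)) = -1.365214
x=0.470000, y=-1.365214:
  k1 = f(0.470000, -1.365214) = -2.669287
  k2 = f(0.940000, -2.619779) = -8.408914
  y ← -1.365214 + (0.47/2)·(-2.669287 + (-8.408914)) = -3.968592
y(0.94) ≈ -3.9686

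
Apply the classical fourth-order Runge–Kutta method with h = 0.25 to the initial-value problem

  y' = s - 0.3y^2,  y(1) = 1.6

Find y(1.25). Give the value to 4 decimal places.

1.6803

RK4: k1 = f(s_n, y_n); k2 = f(s_n + h/2, y_n + (h/2)·k1); k3 = f(s_n + h/2, y_n + (h/2)·k2); k4 = f(s_n + h, y_n + h·k3); y_{n+1} = y_n + (h/6)·(k1 + 2k2 + 2k3 + k4).
s=1.000000, y=1.600000:
  k1 = f(1.000000, 1.600000) = 0.232000
  k2 = f(1.125000, 1.629000) = 0.328908
  k3 = f(1.125000, 1.641113) = 0.317024
  k4 = f(1.250000, 1.679256) = 0.404030
  y ← 1.600000 + (0.25/6)·(k1 + 2k2 + 2k3 + k4) = 1.680329
y(1.25) ≈ 1.6803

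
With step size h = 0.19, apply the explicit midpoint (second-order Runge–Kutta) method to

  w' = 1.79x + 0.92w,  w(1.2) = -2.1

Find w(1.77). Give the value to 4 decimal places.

-1.5984

Midpoint: k1 = f(x_n, w_n); k2 = f(x_n + h/2, w_n + (h/2)·k1); w_{n+1} = w_n + h·k2.
x=1.200000, w=-2.100000:
  k1 = f(1.200000, -2.100000) = 0.216000
  k2 = f(1.295000, -2.079480) = 0.404928
  w ← -2.100000 + 0.19·0.404928 = -2.023064
x=1.390000, w=-2.023064:
  k1 = f(1.390000, -2.023064) = 0.626881
  k2 = f(1.485000, -1.963510) = 0.851721
  w ← -2.023064 + 0.19·0.851721 = -1.861237
x=1.580000, w=-1.861237:
  k1 = f(1.580000, -1.861237) = 1.115862
  k2 = f(1.675000, -1.755230) = 1.383439
  w ← -1.861237 + 0.19·1.383439 = -1.598383
w(1.77) ≈ -1.5984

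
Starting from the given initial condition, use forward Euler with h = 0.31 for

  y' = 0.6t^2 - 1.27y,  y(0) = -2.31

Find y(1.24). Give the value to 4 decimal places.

Euler: y_{n+1} = y_n + h·f(t_n, y_n).
t=0.000000, y=-2.310000: f=2.933700 → y ← -2.310000 + 0.31·2.933700 = -1.400553
t=0.310000, y=-1.400553: f=1.836362 → y ← -1.400553 + 0.31·1.836362 = -0.831281
t=0.620000, y=-0.831281: f=1.286366 → y ← -0.831281 + 0.31·1.286366 = -0.432507
t=0.930000, y=-0.432507: f=1.068224 → y ← -0.432507 + 0.31·1.068224 = -0.101358
y(1.24) ≈ -0.1014

-0.1014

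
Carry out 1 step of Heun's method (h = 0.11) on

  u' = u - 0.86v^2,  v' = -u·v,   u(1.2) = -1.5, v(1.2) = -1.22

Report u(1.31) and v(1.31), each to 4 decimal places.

Heun on (u,v): k1 = f(x_n, state_n); k2 = f(x_n + h, state_n + h·k1); state_{n+1} = state_n + (h/2)·(k1 + k2).
1.200000: (-1.500000, -1.220000)
  k1 = (-2.780024, -1.830000)
  predictor → (-1.805803, -1.421300)
  k2 = (-3.543083, -2.566587)
  → (-1.847771, -1.461812)
(u(1.31), v(1.31)) ≈ (-1.8478, -1.4618)

-1.8478, -1.4618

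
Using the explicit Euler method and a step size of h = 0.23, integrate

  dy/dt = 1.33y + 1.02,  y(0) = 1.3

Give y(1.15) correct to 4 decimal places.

7.0831

Euler: y_{n+1} = y_n + h·f(t_n, y_n).
t=0.000000, y=1.300000: f=2.749000 → y ← 1.300000 + 0.23·2.749000 = 1.932270
t=0.230000, y=1.932270: f=3.589919 → y ← 1.932270 + 0.23·3.589919 = 2.757951
t=0.460000, y=2.757951: f=4.688075 → y ← 2.757951 + 0.23·4.688075 = 3.836209
t=0.690000, y=3.836209: f=6.122158 → y ← 3.836209 + 0.23·6.122158 = 5.244305
t=0.920000, y=5.244305: f=7.994926 → y ← 5.244305 + 0.23·7.994926 = 7.083138
y(1.15) ≈ 7.0831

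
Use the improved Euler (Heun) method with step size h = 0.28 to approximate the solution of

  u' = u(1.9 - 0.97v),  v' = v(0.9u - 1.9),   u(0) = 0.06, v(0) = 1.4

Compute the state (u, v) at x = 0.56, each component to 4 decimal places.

Heun on (u,v): k1 = f(x_n, state_n); k2 = f(x_n + h, state_n + h·k1); state_{n+1} = state_n + (h/2)·(k1 + k2).
0.000000: (0.060000, 1.400000)
  k1 = (0.032520, -2.584400)
  predictor → (0.069106, 0.676368)
  k2 = (0.085962, -1.243032)
  → (0.076587, 0.864159)
0.280000: (0.076587, 0.864159)
  k1 = (0.081318, -1.582338)
  predictor → (0.099357, 0.421105)
  k2 = (0.148193, -0.762444)
  → (0.108719, 0.535890)
(u(0.56), v(0.56)) ≈ (0.1087, 0.5359)

0.1087, 0.5359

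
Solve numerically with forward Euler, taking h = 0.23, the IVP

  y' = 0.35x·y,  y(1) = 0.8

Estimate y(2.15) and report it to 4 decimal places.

1.3925

Euler: y_{n+1} = y_n + h·f(x_n, y_n).
x=1.000000, y=0.800000: f=0.280000 → y ← 0.800000 + 0.23·0.280000 = 0.864400
x=1.230000, y=0.864400: f=0.372124 → y ← 0.864400 + 0.23·0.372124 = 0.949989
x=1.460000, y=0.949989: f=0.485444 → y ← 0.949989 + 0.23·0.485444 = 1.061641
x=1.690000, y=1.061641: f=0.627960 → y ← 1.061641 + 0.23·0.627960 = 1.206072
x=1.920000, y=1.206072: f=0.810480 → y ← 1.206072 + 0.23·0.810480 = 1.392482
y(2.15) ≈ 1.3925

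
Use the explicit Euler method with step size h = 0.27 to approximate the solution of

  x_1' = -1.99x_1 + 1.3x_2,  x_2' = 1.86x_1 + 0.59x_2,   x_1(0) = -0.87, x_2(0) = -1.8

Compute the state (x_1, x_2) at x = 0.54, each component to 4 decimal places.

Euler on (x_1,x_2): x_1_{n+1} = x_1_n + h·x_1', x_2_{n+1} = x_2_n + h·x_2'.
0.000000: (-0.870000, -1.800000); f=(-0.608700, -2.680200) → (-1.034349, -2.523654)
0.270000: (-1.034349, -2.523654); f=(-1.222396, -3.412845) → (-1.364396, -3.445122)
(x_1(0.54), x_2(0.54)) ≈ (-1.3644, -3.4451)

-1.3644, -3.4451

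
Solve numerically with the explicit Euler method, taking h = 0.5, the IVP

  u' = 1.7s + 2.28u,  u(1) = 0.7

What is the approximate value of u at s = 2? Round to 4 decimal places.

6.2997

Euler: u_{n+1} = u_n + h·f(s_n, u_n).
s=1.000000, u=0.700000: f=3.296000 → u ← 0.700000 + 0.5·3.296000 = 2.348000
s=1.500000, u=2.348000: f=7.903440 → u ← 2.348000 + 0.5·7.903440 = 6.299720
u(2) ≈ 6.2997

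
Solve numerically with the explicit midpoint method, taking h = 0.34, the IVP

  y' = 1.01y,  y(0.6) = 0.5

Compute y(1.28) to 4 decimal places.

Midpoint: k1 = f(t_n, y_n); k2 = f(t_n + h/2, y_n + (h/2)·k1); y_{n+1} = y_n + h·k2.
t=0.600000, y=0.500000:
  k1 = f(0.600000, 0.500000) = 0.505000
  k2 = f(0.770000, 0.585850) = 0.591708
  y ← 0.500000 + 0.34·0.591708 = 0.701181
t=0.940000, y=0.701181:
  k1 = f(0.940000, 0.701181) = 0.708193
  k2 = f(1.110000, 0.821574) = 0.829789
  y ← 0.701181 + 0.34·0.829789 = 0.983309
y(1.28) ≈ 0.9833

0.9833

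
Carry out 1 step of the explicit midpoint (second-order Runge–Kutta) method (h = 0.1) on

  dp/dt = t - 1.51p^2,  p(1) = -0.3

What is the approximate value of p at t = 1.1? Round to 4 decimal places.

-0.2050

Midpoint: k1 = f(t_n, p_n); k2 = f(t_n + h/2, p_n + (h/2)·k1); p_{n+1} = p_n + h·k2.
t=1.000000, p=-0.300000:
  k1 = f(1.000000, -0.300000) = 0.864100
  k2 = f(1.050000, -0.256795) = 0.950425
  p ← -0.300000 + 0.1·0.950425 = -0.204957
p(1.1) ≈ -0.2050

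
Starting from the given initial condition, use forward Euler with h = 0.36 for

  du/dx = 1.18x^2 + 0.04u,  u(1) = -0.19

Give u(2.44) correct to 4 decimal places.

Euler: u_{n+1} = u_n + h·f(x_n, u_n).
x=1.000000, u=-0.190000: f=1.172400 → u ← -0.190000 + 0.36·1.172400 = 0.232064
x=1.360000, u=0.232064: f=2.191811 → u ← 0.232064 + 0.36·2.191811 = 1.021116
x=1.720000, u=1.021116: f=3.531757 → u ← 1.021116 + 0.36·3.531757 = 2.292548
x=2.080000, u=2.292548: f=5.196854 → u ← 2.292548 + 0.36·5.196854 = 4.163416
u(2.44) ≈ 4.1634

4.1634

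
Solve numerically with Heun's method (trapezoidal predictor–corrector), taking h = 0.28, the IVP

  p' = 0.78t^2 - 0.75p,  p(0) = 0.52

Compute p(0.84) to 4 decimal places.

0.4215

Heun: k1 = f(t_n, p_n); k2 = f(t_n + h, p_n + h·k1); p_{n+1} = p_n + (h/2)·(k1 + k2).
t=0.000000, p=0.520000:
  k1 = f(0.000000, 0.520000) = -0.390000
  k2 = f(0.280000, 0.410800) = -0.246948
  p ← 0.520000 + (0.28/2)·(-0.390000 + (-0.246948)) = 0.430827
t=0.280000, p=0.430827:
  k1 = f(0.280000, 0.430827) = -0.261968
  k2 = f(0.560000, 0.357476) = -0.023499
  p ← 0.430827 + (0.28/2)·(-0.261968 + (-0.023499)) = 0.390862
t=0.560000, p=0.390862:
  k1 = f(0.560000, 0.390862) = -0.048538
  k2 = f(0.840000, 0.377271) = 0.267415
  p ← 0.390862 + (0.28/2)·(-0.048538 + 0.267415) = 0.421505
p(0.84) ≈ 0.4215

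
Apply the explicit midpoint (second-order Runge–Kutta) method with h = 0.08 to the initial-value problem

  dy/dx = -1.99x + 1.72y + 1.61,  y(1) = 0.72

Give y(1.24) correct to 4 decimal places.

0.9093

Midpoint: k1 = f(x_n, y_n); k2 = f(x_n + h/2, y_n + (h/2)·k1); y_{n+1} = y_n + h·k2.
x=1.000000, y=0.720000:
  k1 = f(1.000000, 0.720000) = 0.858400
  k2 = f(1.040000, 0.754336) = 0.837858
  y ← 0.720000 + 0.08·0.837858 = 0.787029
x=1.080000, y=0.787029:
  k1 = f(1.080000, 0.787029) = 0.814489
  k2 = f(1.120000, 0.819608) = 0.790926
  y ← 0.787029 + 0.08·0.790926 = 0.850303
x=1.160000, y=0.850303:
  k1 = f(1.160000, 0.850303) = 0.764121
  k2 = f(1.200000, 0.880868) = 0.737092
  y ← 0.850303 + 0.08·0.737092 = 0.909270
y(1.24) ≈ 0.9093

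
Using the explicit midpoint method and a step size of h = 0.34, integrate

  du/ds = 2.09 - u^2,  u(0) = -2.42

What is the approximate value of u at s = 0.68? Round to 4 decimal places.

Midpoint: k1 = f(s_n, u_n); k2 = f(s_n + h/2, u_n + (h/2)·k1); u_{n+1} = u_n + h·k2.
s=0.000000, u=-2.420000:
  k1 = f(0.000000, -2.420000) = -3.766400
  k2 = f(0.170000, -3.060288) = -7.275363
  u ← -2.420000 + 0.34·(-7.275363) = -4.893623
s=0.340000, u=-4.893623:
  k1 = f(0.340000, -4.893623) = -21.857549
  k2 = f(0.510000, -8.609407) = -72.031882
  u ← -4.893623 + 0.34·(-72.031882) = -29.384463
u(0.68) ≈ -29.3845

-29.3845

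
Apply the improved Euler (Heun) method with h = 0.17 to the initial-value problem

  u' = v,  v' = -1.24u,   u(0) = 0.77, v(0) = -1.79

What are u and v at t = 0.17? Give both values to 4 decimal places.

Heun on (u,v): k1 = f(t_n, state_n); k2 = f(t_n + h, state_n + h·k1); state_{n+1} = state_n + (h/2)·(k1 + k2).
0.000000: (0.770000, -1.790000)
  k1 = (-1.790000, -0.954800)
  predictor → (0.465700, -1.952316)
  k2 = (-1.952316, -0.577468)
  → (0.451903, -1.920243)
(u(0.17), v(0.17)) ≈ (0.4519, -1.9202)

0.4519, -1.9202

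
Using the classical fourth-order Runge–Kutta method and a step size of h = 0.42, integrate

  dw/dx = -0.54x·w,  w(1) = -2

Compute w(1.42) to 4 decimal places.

-1.5200

RK4: k1 = f(x_n, w_n); k2 = f(x_n + h/2, w_n + (h/2)·k1); k3 = f(x_n + h/2, w_n + (h/2)·k2); k4 = f(x_n + h, w_n + h·k3); w_{n+1} = w_n + (h/6)·(k1 + 2k2 + 2k3 + k4).
x=1.000000, w=-2.000000:
  k1 = f(1.000000, -2.000000) = 1.080000
  k2 = f(1.210000, -1.773200) = 1.158609
  k3 = f(1.210000, -1.756692) = 1.147823
  k4 = f(1.420000, -1.517914) = 1.163937
  w ← -2.000000 + (0.42/6)·(k1 + 2k2 + 2k3 + k4) = -1.520024
w(1.42) ≈ -1.5200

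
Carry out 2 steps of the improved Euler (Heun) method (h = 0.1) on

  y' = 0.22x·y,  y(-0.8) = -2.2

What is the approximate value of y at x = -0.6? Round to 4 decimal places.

Heun: k1 = f(x_n, y_n); k2 = f(x_n + h, y_n + h·k1); y_{n+1} = y_n + (h/2)·(k1 + k2).
x=-0.800000, y=-2.200000:
  k1 = f(-0.800000, -2.200000) = 0.387200
  k2 = f(-0.700000, -2.161280) = 0.332837
  y ← -2.200000 + (0.1/2)·(0.387200 + 0.332837) = -2.163998
x=-0.700000, y=-2.163998:
  k1 = f(-0.700000, -2.163998) = 0.333256
  k2 = f(-0.600000, -2.130673) = 0.281249
  y ← -2.163998 + (0.1/2)·(0.333256 + 0.281249) = -2.133273
y(-0.6) ≈ -2.1333

-2.1333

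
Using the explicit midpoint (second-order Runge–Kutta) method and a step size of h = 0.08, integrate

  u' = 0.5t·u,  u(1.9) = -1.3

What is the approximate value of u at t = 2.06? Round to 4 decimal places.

-1.5227

Midpoint: k1 = f(t_n, u_n); k2 = f(t_n + h/2, u_n + (h/2)·k1); u_{n+1} = u_n + h·k2.
t=1.900000, u=-1.300000:
  k1 = f(1.900000, -1.300000) = -1.235000
  k2 = f(1.940000, -1.349400) = -1.308918
  u ← -1.300000 + 0.08·(-1.308918) = -1.404713
t=1.980000, u=-1.404713:
  k1 = f(1.980000, -1.404713) = -1.390666
  k2 = f(2.020000, -1.460340) = -1.474943
  u ← -1.404713 + 0.08·(-1.474943) = -1.522709
u(2.06) ≈ -1.5227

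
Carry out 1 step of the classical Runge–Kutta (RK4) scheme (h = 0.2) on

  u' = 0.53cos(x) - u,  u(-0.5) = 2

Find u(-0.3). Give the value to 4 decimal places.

1.7259

RK4: k1 = f(x_n, u_n); k2 = f(x_n + h/2, u_n + (h/2)·k1); k3 = f(x_n + h/2, u_n + (h/2)·k2); k4 = f(x_n + h, u_n + h·k3); u_{n+1} = u_n + (h/6)·(k1 + 2k2 + 2k3 + k4).
x=-0.500000, u=2.000000:
  k1 = f(-0.500000, 2.000000) = -1.534881
  k2 = f(-0.400000, 1.846512) = -1.358350
  k3 = f(-0.400000, 1.864165) = -1.376003
  k4 = f(-0.300000, 1.724799) = -1.218471
  u ← 2.000000 + (0.2/6)·(k1 + 2k2 + 2k3 + k4) = 1.725931
u(-0.3) ≈ 1.7259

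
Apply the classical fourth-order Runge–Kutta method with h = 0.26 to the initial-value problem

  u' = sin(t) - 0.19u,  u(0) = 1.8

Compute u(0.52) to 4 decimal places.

1.7586

RK4: k1 = f(t_n, u_n); k2 = f(t_n + h/2, u_n + (h/2)·k1); k3 = f(t_n + h/2, u_n + (h/2)·k2); k4 = f(t_n + h, u_n + h·k3); u_{n+1} = u_n + (h/6)·(k1 + 2k2 + 2k3 + k4).
t=0.000000, u=1.800000:
  k1 = f(0.000000, 1.800000) = -0.342000
  k2 = f(0.130000, 1.755540) = -0.203918
  k3 = f(0.130000, 1.773491) = -0.207329
  k4 = f(0.260000, 1.746094) = -0.074677
  u ← 1.800000 + (0.26/6)·(k1 + 2k2 + 2k3 + k4) = 1.746303
t=0.260000, u=1.746303:
  k1 = f(0.260000, 1.746303) = -0.074717
  k2 = f(0.390000, 1.736589) = 0.050236
  k3 = f(0.390000, 1.752833) = 0.047150
  k4 = f(0.520000, 1.758562) = 0.162753
  u ← 1.746303 + (0.26/6)·(k1 + 2k2 + 2k3 + k4) = 1.758558
u(0.52) ≈ 1.7586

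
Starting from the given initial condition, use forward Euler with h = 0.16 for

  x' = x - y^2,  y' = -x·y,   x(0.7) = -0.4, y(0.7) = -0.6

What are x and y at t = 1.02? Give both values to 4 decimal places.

Euler on (x,y): x_{n+1} = x_n + h·x', y_{n+1} = y_n + h·y'.
0.700000: (-0.400000, -0.600000); f=(-0.760000, -0.240000) → (-0.521600, -0.638400)
0.860000: (-0.521600, -0.638400); f=(-0.929155, -0.332989) → (-0.670265, -0.691678)
(x(1.02), y(1.02)) ≈ (-0.6703, -0.6917)

-0.6703, -0.6917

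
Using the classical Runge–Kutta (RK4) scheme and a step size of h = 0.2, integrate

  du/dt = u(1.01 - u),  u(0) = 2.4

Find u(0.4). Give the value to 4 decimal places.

1.6469

RK4: k1 = f(t_n, u_n); k2 = f(t_n + h/2, u_n + (h/2)·k1); k3 = f(t_n + h/2, u_n + (h/2)·k2); k4 = f(t_n + h, u_n + h·k3); u_{n+1} = u_n + (h/6)·(k1 + 2k2 + 2k3 + k4).
t=0.000000, u=2.400000:
  k1 = f(0.000000, 2.400000) = -3.336000
  k2 = f(0.100000, 2.066400) = -2.182945
  k3 = f(0.100000, 2.181706) = -2.556316
  k4 = f(0.200000, 1.888737) = -1.659702
  u ← 2.400000 + (0.2/6)·(k1 + 2k2 + 2k3 + k4) = 1.917526
t=0.200000, u=1.917526:
  k1 = f(0.200000, 1.917526) = -1.740204
  k2 = f(0.300000, 1.743505) = -1.278871
  k3 = f(0.300000, 1.789639) = -1.395272
  k4 = f(0.400000, 1.638471) = -1.029733
  u ← 1.917526 + (0.2/6)·(k1 + 2k2 + 2k3 + k4) = 1.646918
u(0.4) ≈ 1.6469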